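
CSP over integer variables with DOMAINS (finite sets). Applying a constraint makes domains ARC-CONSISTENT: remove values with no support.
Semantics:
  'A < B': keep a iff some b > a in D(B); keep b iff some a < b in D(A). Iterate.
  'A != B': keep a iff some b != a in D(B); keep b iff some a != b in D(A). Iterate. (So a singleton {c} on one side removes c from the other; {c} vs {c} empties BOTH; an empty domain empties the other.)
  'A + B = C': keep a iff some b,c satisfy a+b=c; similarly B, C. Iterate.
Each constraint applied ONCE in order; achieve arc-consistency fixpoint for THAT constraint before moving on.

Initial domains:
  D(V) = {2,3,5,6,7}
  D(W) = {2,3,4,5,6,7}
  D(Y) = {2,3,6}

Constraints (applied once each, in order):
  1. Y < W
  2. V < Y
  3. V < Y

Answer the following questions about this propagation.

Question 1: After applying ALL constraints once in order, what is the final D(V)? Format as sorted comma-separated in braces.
Answer: {2,3,5}

Derivation:
Constraint 1 (Y < W) on D(Y)={2,3,6} D(W)={2,3,4,5,6,7}: W {2,3,4,5,6,7}->{3,4,5,6,7}
Constraint 2 (V < Y) on D(V)={2,3,5,6,7} D(Y)={2,3,6}: V {2,3,5,6,7}->{2,3,5}; Y {2,3,6}->{3,6}
Constraint 3 (V < Y) on D(V)={2,3,5} D(Y)={3,6}: no change
So after all 3 constraints: D(V) = {2,3,5}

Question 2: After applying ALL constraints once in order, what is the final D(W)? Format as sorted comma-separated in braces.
Answer: {3,4,5,6,7}

Derivation:
Constraint 1 (Y < W) on D(Y)={2,3,6} D(W)={2,3,4,5,6,7}: W {2,3,4,5,6,7}->{3,4,5,6,7}
Constraint 2 (V < Y) on D(V)={2,3,5,6,7} D(Y)={2,3,6}: V {2,3,5,6,7}->{2,3,5}; Y {2,3,6}->{3,6}
Constraint 3 (V < Y) on D(V)={2,3,5} D(Y)={3,6}: no change
So after all 3 constraints: D(W) = {3,4,5,6,7}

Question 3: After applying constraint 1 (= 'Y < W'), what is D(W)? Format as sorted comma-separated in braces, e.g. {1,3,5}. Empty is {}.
Constraint 1 (Y < W) on D(Y)={2,3,6} D(W)={2,3,4,5,6,7}: W {2,3,4,5,6,7}->{3,4,5,6,7}
So after constraint 1: D(W) = {3,4,5,6,7}

Answer: {3,4,5,6,7}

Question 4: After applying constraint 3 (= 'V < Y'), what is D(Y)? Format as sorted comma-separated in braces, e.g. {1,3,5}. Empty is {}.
Answer: {3,6}

Derivation:
Constraint 1 (Y < W) on D(Y)={2,3,6} D(W)={2,3,4,5,6,7}: W {2,3,4,5,6,7}->{3,4,5,6,7}
Constraint 2 (V < Y) on D(V)={2,3,5,6,7} D(Y)={2,3,6}: V {2,3,5,6,7}->{2,3,5}; Y {2,3,6}->{3,6}
Constraint 3 (V < Y) on D(V)={2,3,5} D(Y)={3,6}: no change
So after constraint 3: D(Y) = {3,6}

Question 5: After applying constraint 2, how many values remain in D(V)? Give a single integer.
Answer: 3

Derivation:
Constraint 1 (Y < W) on D(Y)={2,3,6} D(W)={2,3,4,5,6,7}: W {2,3,4,5,6,7}->{3,4,5,6,7}
Constraint 2 (V < Y) on D(V)={2,3,5,6,7} D(Y)={2,3,6}: V {2,3,5,6,7}->{2,3,5}; Y {2,3,6}->{3,6}
So after constraint 2: D(V)={2,3,5}, size = 3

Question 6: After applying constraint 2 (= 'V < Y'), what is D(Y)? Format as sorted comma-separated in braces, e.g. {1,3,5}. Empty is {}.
Answer: {3,6}

Derivation:
Constraint 1 (Y < W) on D(Y)={2,3,6} D(W)={2,3,4,5,6,7}: W {2,3,4,5,6,7}->{3,4,5,6,7}
Constraint 2 (V < Y) on D(V)={2,3,5,6,7} D(Y)={2,3,6}: V {2,3,5,6,7}->{2,3,5}; Y {2,3,6}->{3,6}
So after constraint 2: D(Y) = {3,6}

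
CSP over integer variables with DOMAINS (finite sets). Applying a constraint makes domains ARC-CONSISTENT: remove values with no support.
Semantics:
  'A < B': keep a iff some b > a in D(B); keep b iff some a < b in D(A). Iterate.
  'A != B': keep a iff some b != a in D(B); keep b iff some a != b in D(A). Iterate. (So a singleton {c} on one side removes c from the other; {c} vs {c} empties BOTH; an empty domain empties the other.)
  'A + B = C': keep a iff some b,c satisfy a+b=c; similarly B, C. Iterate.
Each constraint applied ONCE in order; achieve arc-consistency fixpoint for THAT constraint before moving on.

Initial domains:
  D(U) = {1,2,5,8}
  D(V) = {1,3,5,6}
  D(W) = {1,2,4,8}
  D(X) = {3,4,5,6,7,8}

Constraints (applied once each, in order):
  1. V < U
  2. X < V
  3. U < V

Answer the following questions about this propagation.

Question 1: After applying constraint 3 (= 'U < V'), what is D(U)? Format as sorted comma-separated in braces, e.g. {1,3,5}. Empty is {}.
Constraint 1 (V < U) on D(V)={1,3,5,6} D(U)={1,2,5,8}: U {1,2,5,8}->{2,5,8}
Constraint 2 (X < V) on D(X)={3,4,5,6,7,8} D(V)={1,3,5,6}: X {3,4,5,6,7,8}->{3,4,5}; V {1,3,5,6}->{5,6}
Constraint 3 (U < V) on D(U)={2,5,8} D(V)={5,6}: U {2,5,8}->{2,5}
So after constraint 3: D(U) = {2,5}

Answer: {2,5}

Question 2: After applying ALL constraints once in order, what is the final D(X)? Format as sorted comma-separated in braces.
Answer: {3,4,5}

Derivation:
Constraint 1 (V < U) on D(V)={1,3,5,6} D(U)={1,2,5,8}: U {1,2,5,8}->{2,5,8}
Constraint 2 (X < V) on D(X)={3,4,5,6,7,8} D(V)={1,3,5,6}: X {3,4,5,6,7,8}->{3,4,5}; V {1,3,5,6}->{5,6}
Constraint 3 (U < V) on D(U)={2,5,8} D(V)={5,6}: U {2,5,8}->{2,5}
So after all 3 constraints: D(X) = {3,4,5}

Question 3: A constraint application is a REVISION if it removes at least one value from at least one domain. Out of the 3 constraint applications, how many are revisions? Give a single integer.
Constraint 1 (V < U) on D(V)={1,3,5,6} D(U)={1,2,5,8}: U {1,2,5,8}->{2,5,8} => REVISION
Constraint 2 (X < V) on D(X)={3,4,5,6,7,8} D(V)={1,3,5,6}: X {3,4,5,6,7,8}->{3,4,5}; V {1,3,5,6}->{5,6} => REVISION
Constraint 3 (U < V) on D(U)={2,5,8} D(V)={5,6}: U {2,5,8}->{2,5} => REVISION
Total revisions = 3

Answer: 3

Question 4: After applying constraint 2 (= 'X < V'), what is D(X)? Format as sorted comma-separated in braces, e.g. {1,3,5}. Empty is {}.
Constraint 1 (V < U) on D(V)={1,3,5,6} D(U)={1,2,5,8}: U {1,2,5,8}->{2,5,8}
Constraint 2 (X < V) on D(X)={3,4,5,6,7,8} D(V)={1,3,5,6}: X {3,4,5,6,7,8}->{3,4,5}; V {1,3,5,6}->{5,6}
So after constraint 2: D(X) = {3,4,5}

Answer: {3,4,5}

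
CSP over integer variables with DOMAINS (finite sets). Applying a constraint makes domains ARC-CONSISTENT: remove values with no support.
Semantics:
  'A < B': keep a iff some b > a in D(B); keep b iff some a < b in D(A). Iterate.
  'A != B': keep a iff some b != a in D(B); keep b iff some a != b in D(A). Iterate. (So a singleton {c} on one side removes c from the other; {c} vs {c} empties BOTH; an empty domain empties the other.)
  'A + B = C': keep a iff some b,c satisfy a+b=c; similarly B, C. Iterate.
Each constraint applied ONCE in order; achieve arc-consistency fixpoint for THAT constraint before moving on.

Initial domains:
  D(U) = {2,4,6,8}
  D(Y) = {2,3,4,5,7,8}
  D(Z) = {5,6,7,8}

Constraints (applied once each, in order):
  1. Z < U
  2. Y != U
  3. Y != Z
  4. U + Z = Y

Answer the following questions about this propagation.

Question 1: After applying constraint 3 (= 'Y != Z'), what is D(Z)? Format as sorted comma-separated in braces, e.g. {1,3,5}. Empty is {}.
Answer: {5,6,7}

Derivation:
Constraint 1 (Z < U) on D(Z)={5,6,7,8} D(U)={2,4,6,8}: Z {5,6,7,8}->{5,6,7}; U {2,4,6,8}->{6,8}
Constraint 2 (Y != U) on D(Y)={2,3,4,5,7,8} D(U)={6,8}: no change
Constraint 3 (Y != Z) on D(Y)={2,3,4,5,7,8} D(Z)={5,6,7}: no change
So after constraint 3: D(Z) = {5,6,7}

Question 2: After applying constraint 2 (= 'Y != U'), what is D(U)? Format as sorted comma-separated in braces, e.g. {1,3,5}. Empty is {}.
Answer: {6,8}

Derivation:
Constraint 1 (Z < U) on D(Z)={5,6,7,8} D(U)={2,4,6,8}: Z {5,6,7,8}->{5,6,7}; U {2,4,6,8}->{6,8}
Constraint 2 (Y != U) on D(Y)={2,3,4,5,7,8} D(U)={6,8}: no change
So after constraint 2: D(U) = {6,8}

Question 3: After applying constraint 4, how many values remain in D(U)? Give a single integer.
Constraint 1 (Z < U) on D(Z)={5,6,7,8} D(U)={2,4,6,8}: Z {5,6,7,8}->{5,6,7}; U {2,4,6,8}->{6,8}
Constraint 2 (Y != U) on D(Y)={2,3,4,5,7,8} D(U)={6,8}: no change
Constraint 3 (Y != Z) on D(Y)={2,3,4,5,7,8} D(Z)={5,6,7}: no change
Constraint 4 (U + Z = Y) on D(U)={6,8} D(Z)={5,6,7} D(Y)={2,3,4,5,7,8}: U {6,8}->{}; Z {5,6,7}->{}; Y {2,3,4,5,7,8}->{}
So after constraint 4: D(U)={}, size = 0

Answer: 0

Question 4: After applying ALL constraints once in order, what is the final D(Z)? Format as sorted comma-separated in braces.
Answer: {}

Derivation:
Constraint 1 (Z < U) on D(Z)={5,6,7,8} D(U)={2,4,6,8}: Z {5,6,7,8}->{5,6,7}; U {2,4,6,8}->{6,8}
Constraint 2 (Y != U) on D(Y)={2,3,4,5,7,8} D(U)={6,8}: no change
Constraint 3 (Y != Z) on D(Y)={2,3,4,5,7,8} D(Z)={5,6,7}: no change
Constraint 4 (U + Z = Y) on D(U)={6,8} D(Z)={5,6,7} D(Y)={2,3,4,5,7,8}: U {6,8}->{}; Z {5,6,7}->{}; Y {2,3,4,5,7,8}->{}
So after all 4 constraints: D(Z) = {}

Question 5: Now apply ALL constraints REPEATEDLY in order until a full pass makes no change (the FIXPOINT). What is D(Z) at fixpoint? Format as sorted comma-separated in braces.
pass 0 (initial): D(Z)={5,6,7,8}
pass 1: U {2,4,6,8}->{}; Y {2,3,4,5,7,8}->{}; Z {5,6,7,8}->{}
pass 2: no change
Fixpoint after 2 passes: D(Z) = {}

Answer: {}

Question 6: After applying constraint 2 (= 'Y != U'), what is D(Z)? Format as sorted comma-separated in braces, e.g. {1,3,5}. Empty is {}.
Answer: {5,6,7}

Derivation:
Constraint 1 (Z < U) on D(Z)={5,6,7,8} D(U)={2,4,6,8}: Z {5,6,7,8}->{5,6,7}; U {2,4,6,8}->{6,8}
Constraint 2 (Y != U) on D(Y)={2,3,4,5,7,8} D(U)={6,8}: no change
So after constraint 2: D(Z) = {5,6,7}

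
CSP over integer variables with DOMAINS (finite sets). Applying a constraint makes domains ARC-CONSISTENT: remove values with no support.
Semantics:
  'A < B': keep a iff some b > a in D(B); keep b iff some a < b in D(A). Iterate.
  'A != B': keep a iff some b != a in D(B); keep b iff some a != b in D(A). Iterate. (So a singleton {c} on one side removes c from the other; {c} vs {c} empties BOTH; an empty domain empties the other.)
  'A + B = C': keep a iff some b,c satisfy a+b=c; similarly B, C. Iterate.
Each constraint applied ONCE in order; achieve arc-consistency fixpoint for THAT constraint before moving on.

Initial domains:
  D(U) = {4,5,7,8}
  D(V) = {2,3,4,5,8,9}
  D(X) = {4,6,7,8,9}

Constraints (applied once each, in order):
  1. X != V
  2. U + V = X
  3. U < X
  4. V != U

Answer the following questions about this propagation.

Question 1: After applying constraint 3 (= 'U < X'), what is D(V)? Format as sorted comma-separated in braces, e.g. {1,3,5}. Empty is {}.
Answer: {2,3,4,5}

Derivation:
Constraint 1 (X != V) on D(X)={4,6,7,8,9} D(V)={2,3,4,5,8,9}: no change
Constraint 2 (U + V = X) on D(U)={4,5,7,8} D(V)={2,3,4,5,8,9} D(X)={4,6,7,8,9}: U {4,5,7,8}->{4,5,7}; V {2,3,4,5,8,9}->{2,3,4,5}; X {4,6,7,8,9}->{6,7,8,9}
Constraint 3 (U < X) on D(U)={4,5,7} D(X)={6,7,8,9}: no change
So after constraint 3: D(V) = {2,3,4,5}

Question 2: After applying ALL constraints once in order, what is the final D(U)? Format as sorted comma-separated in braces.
Constraint 1 (X != V) on D(X)={4,6,7,8,9} D(V)={2,3,4,5,8,9}: no change
Constraint 2 (U + V = X) on D(U)={4,5,7,8} D(V)={2,3,4,5,8,9} D(X)={4,6,7,8,9}: U {4,5,7,8}->{4,5,7}; V {2,3,4,5,8,9}->{2,3,4,5}; X {4,6,7,8,9}->{6,7,8,9}
Constraint 3 (U < X) on D(U)={4,5,7} D(X)={6,7,8,9}: no change
Constraint 4 (V != U) on D(V)={2,3,4,5} D(U)={4,5,7}: no change
So after all 4 constraints: D(U) = {4,5,7}

Answer: {4,5,7}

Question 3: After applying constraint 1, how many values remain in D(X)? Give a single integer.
Answer: 5

Derivation:
Constraint 1 (X != V) on D(X)={4,6,7,8,9} D(V)={2,3,4,5,8,9}: no change
So after constraint 1: D(X)={4,6,7,8,9}, size = 5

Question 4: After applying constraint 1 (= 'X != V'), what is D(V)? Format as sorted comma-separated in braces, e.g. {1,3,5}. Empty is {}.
Answer: {2,3,4,5,8,9}

Derivation:
Constraint 1 (X != V) on D(X)={4,6,7,8,9} D(V)={2,3,4,5,8,9}: no change
So after constraint 1: D(V) = {2,3,4,5,8,9}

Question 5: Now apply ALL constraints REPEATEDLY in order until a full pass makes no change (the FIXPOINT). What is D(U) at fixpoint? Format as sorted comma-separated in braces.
pass 0 (initial): D(U)={4,5,7,8}
pass 1: U {4,5,7,8}->{4,5,7}; V {2,3,4,5,8,9}->{2,3,4,5}; X {4,6,7,8,9}->{6,7,8,9}
pass 2: no change
Fixpoint after 2 passes: D(U) = {4,5,7}

Answer: {4,5,7}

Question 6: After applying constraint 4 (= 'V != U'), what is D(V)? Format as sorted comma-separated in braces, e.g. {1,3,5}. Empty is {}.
Answer: {2,3,4,5}

Derivation:
Constraint 1 (X != V) on D(X)={4,6,7,8,9} D(V)={2,3,4,5,8,9}: no change
Constraint 2 (U + V = X) on D(U)={4,5,7,8} D(V)={2,3,4,5,8,9} D(X)={4,6,7,8,9}: U {4,5,7,8}->{4,5,7}; V {2,3,4,5,8,9}->{2,3,4,5}; X {4,6,7,8,9}->{6,7,8,9}
Constraint 3 (U < X) on D(U)={4,5,7} D(X)={6,7,8,9}: no change
Constraint 4 (V != U) on D(V)={2,3,4,5} D(U)={4,5,7}: no change
So after constraint 4: D(V) = {2,3,4,5}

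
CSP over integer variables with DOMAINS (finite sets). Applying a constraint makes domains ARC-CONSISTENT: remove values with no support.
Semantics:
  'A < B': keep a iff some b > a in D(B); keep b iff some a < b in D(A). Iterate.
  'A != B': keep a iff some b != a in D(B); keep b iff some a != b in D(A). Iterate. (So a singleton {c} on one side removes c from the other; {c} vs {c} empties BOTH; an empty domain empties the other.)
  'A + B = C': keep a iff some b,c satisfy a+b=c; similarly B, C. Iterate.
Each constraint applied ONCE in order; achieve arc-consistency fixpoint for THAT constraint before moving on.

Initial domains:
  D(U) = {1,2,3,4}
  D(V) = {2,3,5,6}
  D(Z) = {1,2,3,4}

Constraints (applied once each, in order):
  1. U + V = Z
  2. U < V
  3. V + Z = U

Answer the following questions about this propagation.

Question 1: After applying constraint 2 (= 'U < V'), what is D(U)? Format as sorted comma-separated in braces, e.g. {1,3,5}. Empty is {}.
Constraint 1 (U + V = Z) on D(U)={1,2,3,4} D(V)={2,3,5,6} D(Z)={1,2,3,4}: U {1,2,3,4}->{1,2}; V {2,3,5,6}->{2,3}; Z {1,2,3,4}->{3,4}
Constraint 2 (U < V) on D(U)={1,2} D(V)={2,3}: no change
So after constraint 2: D(U) = {1,2}

Answer: {1,2}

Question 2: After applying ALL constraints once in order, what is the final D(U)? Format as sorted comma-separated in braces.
Answer: {}

Derivation:
Constraint 1 (U + V = Z) on D(U)={1,2,3,4} D(V)={2,3,5,6} D(Z)={1,2,3,4}: U {1,2,3,4}->{1,2}; V {2,3,5,6}->{2,3}; Z {1,2,3,4}->{3,4}
Constraint 2 (U < V) on D(U)={1,2} D(V)={2,3}: no change
Constraint 3 (V + Z = U) on D(V)={2,3} D(Z)={3,4} D(U)={1,2}: V {2,3}->{}; Z {3,4}->{}; U {1,2}->{}
So after all 3 constraints: D(U) = {}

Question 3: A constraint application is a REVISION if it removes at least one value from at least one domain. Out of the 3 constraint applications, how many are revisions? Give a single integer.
Constraint 1 (U + V = Z) on D(U)={1,2,3,4} D(V)={2,3,5,6} D(Z)={1,2,3,4}: U {1,2,3,4}->{1,2}; V {2,3,5,6}->{2,3}; Z {1,2,3,4}->{3,4} => REVISION
Constraint 2 (U < V) on D(U)={1,2} D(V)={2,3}: no change => not a revision
Constraint 3 (V + Z = U) on D(V)={2,3} D(Z)={3,4} D(U)={1,2}: V {2,3}->{}; Z {3,4}->{}; U {1,2}->{} => REVISION
Total revisions = 2

Answer: 2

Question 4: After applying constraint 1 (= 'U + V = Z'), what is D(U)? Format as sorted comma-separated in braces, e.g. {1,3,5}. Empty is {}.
Answer: {1,2}

Derivation:
Constraint 1 (U + V = Z) on D(U)={1,2,3,4} D(V)={2,3,5,6} D(Z)={1,2,3,4}: U {1,2,3,4}->{1,2}; V {2,3,5,6}->{2,3}; Z {1,2,3,4}->{3,4}
So after constraint 1: D(U) = {1,2}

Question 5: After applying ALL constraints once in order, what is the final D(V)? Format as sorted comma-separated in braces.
Constraint 1 (U + V = Z) on D(U)={1,2,3,4} D(V)={2,3,5,6} D(Z)={1,2,3,4}: U {1,2,3,4}->{1,2}; V {2,3,5,6}->{2,3}; Z {1,2,3,4}->{3,4}
Constraint 2 (U < V) on D(U)={1,2} D(V)={2,3}: no change
Constraint 3 (V + Z = U) on D(V)={2,3} D(Z)={3,4} D(U)={1,2}: V {2,3}->{}; Z {3,4}->{}; U {1,2}->{}
So after all 3 constraints: D(V) = {}

Answer: {}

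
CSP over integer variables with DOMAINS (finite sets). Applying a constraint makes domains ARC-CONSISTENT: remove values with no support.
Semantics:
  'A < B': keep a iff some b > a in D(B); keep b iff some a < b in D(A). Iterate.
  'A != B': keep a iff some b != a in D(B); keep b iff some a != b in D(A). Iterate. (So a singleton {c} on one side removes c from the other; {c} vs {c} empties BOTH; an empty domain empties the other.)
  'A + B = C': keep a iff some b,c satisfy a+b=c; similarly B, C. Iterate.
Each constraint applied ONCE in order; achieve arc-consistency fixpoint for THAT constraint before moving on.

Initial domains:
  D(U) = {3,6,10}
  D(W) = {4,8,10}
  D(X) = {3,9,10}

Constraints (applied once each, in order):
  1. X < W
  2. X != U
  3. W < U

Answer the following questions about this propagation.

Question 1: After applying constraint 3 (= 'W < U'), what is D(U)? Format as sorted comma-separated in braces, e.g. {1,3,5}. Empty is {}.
Constraint 1 (X < W) on D(X)={3,9,10} D(W)={4,8,10}: X {3,9,10}->{3,9}
Constraint 2 (X != U) on D(X)={3,9} D(U)={3,6,10}: no change
Constraint 3 (W < U) on D(W)={4,8,10} D(U)={3,6,10}: W {4,8,10}->{4,8}; U {3,6,10}->{6,10}
So after constraint 3: D(U) = {6,10}

Answer: {6,10}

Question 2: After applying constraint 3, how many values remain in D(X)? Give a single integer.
Constraint 1 (X < W) on D(X)={3,9,10} D(W)={4,8,10}: X {3,9,10}->{3,9}
Constraint 2 (X != U) on D(X)={3,9} D(U)={3,6,10}: no change
Constraint 3 (W < U) on D(W)={4,8,10} D(U)={3,6,10}: W {4,8,10}->{4,8}; U {3,6,10}->{6,10}
So after constraint 3: D(X)={3,9}, size = 2

Answer: 2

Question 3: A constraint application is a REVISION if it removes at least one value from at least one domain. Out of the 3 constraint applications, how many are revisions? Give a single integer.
Answer: 2

Derivation:
Constraint 1 (X < W) on D(X)={3,9,10} D(W)={4,8,10}: X {3,9,10}->{3,9} => REVISION
Constraint 2 (X != U) on D(X)={3,9} D(U)={3,6,10}: no change => not a revision
Constraint 3 (W < U) on D(W)={4,8,10} D(U)={3,6,10}: W {4,8,10}->{4,8}; U {3,6,10}->{6,10} => REVISION
Total revisions = 2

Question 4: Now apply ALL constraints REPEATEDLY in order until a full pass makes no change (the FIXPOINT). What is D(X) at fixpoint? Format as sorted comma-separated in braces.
pass 0 (initial): D(X)={3,9,10}
pass 1: U {3,6,10}->{6,10}; W {4,8,10}->{4,8}; X {3,9,10}->{3,9}
pass 2: X {3,9}->{3}
pass 3: no change
Fixpoint after 3 passes: D(X) = {3}

Answer: {3}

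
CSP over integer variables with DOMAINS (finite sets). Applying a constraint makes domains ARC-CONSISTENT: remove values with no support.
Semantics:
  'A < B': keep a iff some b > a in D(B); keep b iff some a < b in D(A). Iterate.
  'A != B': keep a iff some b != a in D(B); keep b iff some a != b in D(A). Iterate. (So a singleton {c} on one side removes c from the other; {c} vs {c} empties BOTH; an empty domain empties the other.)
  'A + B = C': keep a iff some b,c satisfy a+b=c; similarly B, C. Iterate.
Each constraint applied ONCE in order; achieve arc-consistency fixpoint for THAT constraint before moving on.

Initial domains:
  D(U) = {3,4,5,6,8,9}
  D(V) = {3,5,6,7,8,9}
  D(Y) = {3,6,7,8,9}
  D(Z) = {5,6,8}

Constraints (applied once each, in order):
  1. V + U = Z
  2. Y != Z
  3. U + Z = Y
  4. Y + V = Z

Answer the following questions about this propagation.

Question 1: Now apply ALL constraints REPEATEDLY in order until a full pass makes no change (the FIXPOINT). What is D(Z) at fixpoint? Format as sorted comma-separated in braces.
pass 0 (initial): D(Z)={5,6,8}
pass 1: U {3,4,5,6,8,9}->{3}; V {3,5,6,7,8,9}->{}; Y {3,6,7,8,9}->{}; Z {5,6,8}->{}
pass 2: U {3}->{}
pass 3: no change
Fixpoint after 3 passes: D(Z) = {}

Answer: {}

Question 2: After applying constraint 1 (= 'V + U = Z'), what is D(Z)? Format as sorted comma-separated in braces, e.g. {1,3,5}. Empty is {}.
Answer: {6,8}

Derivation:
Constraint 1 (V + U = Z) on D(V)={3,5,6,7,8,9} D(U)={3,4,5,6,8,9} D(Z)={5,6,8}: V {3,5,6,7,8,9}->{3,5}; U {3,4,5,6,8,9}->{3,5}; Z {5,6,8}->{6,8}
So after constraint 1: D(Z) = {6,8}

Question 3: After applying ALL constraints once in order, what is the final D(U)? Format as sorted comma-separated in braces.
Constraint 1 (V + U = Z) on D(V)={3,5,6,7,8,9} D(U)={3,4,5,6,8,9} D(Z)={5,6,8}: V {3,5,6,7,8,9}->{3,5}; U {3,4,5,6,8,9}->{3,5}; Z {5,6,8}->{6,8}
Constraint 2 (Y != Z) on D(Y)={3,6,7,8,9} D(Z)={6,8}: no change
Constraint 3 (U + Z = Y) on D(U)={3,5} D(Z)={6,8} D(Y)={3,6,7,8,9}: U {3,5}->{3}; Z {6,8}->{6}; Y {3,6,7,8,9}->{9}
Constraint 4 (Y + V = Z) on D(Y)={9} D(V)={3,5} D(Z)={6}: Y {9}->{}; V {3,5}->{}; Z {6}->{}
So after all 4 constraints: D(U) = {3}

Answer: {3}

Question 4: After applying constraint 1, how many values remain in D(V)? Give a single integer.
Constraint 1 (V + U = Z) on D(V)={3,5,6,7,8,9} D(U)={3,4,5,6,8,9} D(Z)={5,6,8}: V {3,5,6,7,8,9}->{3,5}; U {3,4,5,6,8,9}->{3,5}; Z {5,6,8}->{6,8}
So after constraint 1: D(V)={3,5}, size = 2

Answer: 2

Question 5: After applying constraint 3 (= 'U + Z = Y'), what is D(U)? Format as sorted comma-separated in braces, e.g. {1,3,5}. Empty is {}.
Constraint 1 (V + U = Z) on D(V)={3,5,6,7,8,9} D(U)={3,4,5,6,8,9} D(Z)={5,6,8}: V {3,5,6,7,8,9}->{3,5}; U {3,4,5,6,8,9}->{3,5}; Z {5,6,8}->{6,8}
Constraint 2 (Y != Z) on D(Y)={3,6,7,8,9} D(Z)={6,8}: no change
Constraint 3 (U + Z = Y) on D(U)={3,5} D(Z)={6,8} D(Y)={3,6,7,8,9}: U {3,5}->{3}; Z {6,8}->{6}; Y {3,6,7,8,9}->{9}
So after constraint 3: D(U) = {3}

Answer: {3}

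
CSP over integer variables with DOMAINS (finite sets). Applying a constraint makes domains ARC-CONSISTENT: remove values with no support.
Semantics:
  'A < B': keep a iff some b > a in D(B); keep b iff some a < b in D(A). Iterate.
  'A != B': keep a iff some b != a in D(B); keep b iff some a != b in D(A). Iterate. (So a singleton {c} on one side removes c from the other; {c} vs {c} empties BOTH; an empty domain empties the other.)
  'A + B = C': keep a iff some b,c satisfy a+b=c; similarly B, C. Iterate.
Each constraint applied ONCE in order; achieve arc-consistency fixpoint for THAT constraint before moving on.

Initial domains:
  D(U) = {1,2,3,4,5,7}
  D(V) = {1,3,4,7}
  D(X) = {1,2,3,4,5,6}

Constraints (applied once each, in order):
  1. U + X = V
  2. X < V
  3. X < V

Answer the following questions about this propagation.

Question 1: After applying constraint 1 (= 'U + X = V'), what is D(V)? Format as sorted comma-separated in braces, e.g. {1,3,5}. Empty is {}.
Answer: {3,4,7}

Derivation:
Constraint 1 (U + X = V) on D(U)={1,2,3,4,5,7} D(X)={1,2,3,4,5,6} D(V)={1,3,4,7}: U {1,2,3,4,5,7}->{1,2,3,4,5}; V {1,3,4,7}->{3,4,7}
So after constraint 1: D(V) = {3,4,7}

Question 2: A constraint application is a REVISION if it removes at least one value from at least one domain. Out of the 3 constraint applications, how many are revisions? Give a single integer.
Answer: 1

Derivation:
Constraint 1 (U + X = V) on D(U)={1,2,3,4,5,7} D(X)={1,2,3,4,5,6} D(V)={1,3,4,7}: U {1,2,3,4,5,7}->{1,2,3,4,5}; V {1,3,4,7}->{3,4,7} => REVISION
Constraint 2 (X < V) on D(X)={1,2,3,4,5,6} D(V)={3,4,7}: no change => not a revision
Constraint 3 (X < V) on D(X)={1,2,3,4,5,6} D(V)={3,4,7}: no change => not a revision
Total revisions = 1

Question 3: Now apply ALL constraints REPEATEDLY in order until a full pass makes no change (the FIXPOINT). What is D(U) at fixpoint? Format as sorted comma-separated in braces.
Answer: {1,2,3,4,5}

Derivation:
pass 0 (initial): D(U)={1,2,3,4,5,7}
pass 1: U {1,2,3,4,5,7}->{1,2,3,4,5}; V {1,3,4,7}->{3,4,7}
pass 2: no change
Fixpoint after 2 passes: D(U) = {1,2,3,4,5}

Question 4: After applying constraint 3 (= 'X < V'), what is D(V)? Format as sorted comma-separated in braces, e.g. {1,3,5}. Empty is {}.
Answer: {3,4,7}

Derivation:
Constraint 1 (U + X = V) on D(U)={1,2,3,4,5,7} D(X)={1,2,3,4,5,6} D(V)={1,3,4,7}: U {1,2,3,4,5,7}->{1,2,3,4,5}; V {1,3,4,7}->{3,4,7}
Constraint 2 (X < V) on D(X)={1,2,3,4,5,6} D(V)={3,4,7}: no change
Constraint 3 (X < V) on D(X)={1,2,3,4,5,6} D(V)={3,4,7}: no change
So after constraint 3: D(V) = {3,4,7}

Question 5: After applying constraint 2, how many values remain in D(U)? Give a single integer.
Answer: 5

Derivation:
Constraint 1 (U + X = V) on D(U)={1,2,3,4,5,7} D(X)={1,2,3,4,5,6} D(V)={1,3,4,7}: U {1,2,3,4,5,7}->{1,2,3,4,5}; V {1,3,4,7}->{3,4,7}
Constraint 2 (X < V) on D(X)={1,2,3,4,5,6} D(V)={3,4,7}: no change
So after constraint 2: D(U)={1,2,3,4,5}, size = 5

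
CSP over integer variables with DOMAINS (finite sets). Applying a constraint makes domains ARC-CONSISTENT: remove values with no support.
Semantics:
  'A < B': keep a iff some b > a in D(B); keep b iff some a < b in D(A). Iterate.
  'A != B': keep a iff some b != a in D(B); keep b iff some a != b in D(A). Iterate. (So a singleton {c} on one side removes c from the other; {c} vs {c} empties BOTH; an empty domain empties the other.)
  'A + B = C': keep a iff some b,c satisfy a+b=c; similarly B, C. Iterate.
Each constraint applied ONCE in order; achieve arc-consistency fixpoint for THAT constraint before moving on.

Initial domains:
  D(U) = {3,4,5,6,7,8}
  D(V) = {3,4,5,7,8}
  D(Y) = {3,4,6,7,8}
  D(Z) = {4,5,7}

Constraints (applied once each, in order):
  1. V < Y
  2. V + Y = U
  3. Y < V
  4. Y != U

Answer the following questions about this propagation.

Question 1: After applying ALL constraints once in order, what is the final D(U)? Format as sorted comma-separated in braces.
Answer: {}

Derivation:
Constraint 1 (V < Y) on D(V)={3,4,5,7,8} D(Y)={3,4,6,7,8}: V {3,4,5,7,8}->{3,4,5,7}; Y {3,4,6,7,8}->{4,6,7,8}
Constraint 2 (V + Y = U) on D(V)={3,4,5,7} D(Y)={4,6,7,8} D(U)={3,4,5,6,7,8}: V {3,4,5,7}->{3,4}; Y {4,6,7,8}->{4}; U {3,4,5,6,7,8}->{7,8}
Constraint 3 (Y < V) on D(Y)={4} D(V)={3,4}: Y {4}->{}; V {3,4}->{}
Constraint 4 (Y != U) on D(Y)={} D(U)={7,8}: U {7,8}->{}
So after all 4 constraints: D(U) = {}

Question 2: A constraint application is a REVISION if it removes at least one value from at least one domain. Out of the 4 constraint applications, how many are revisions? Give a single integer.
Constraint 1 (V < Y) on D(V)={3,4,5,7,8} D(Y)={3,4,6,7,8}: V {3,4,5,7,8}->{3,4,5,7}; Y {3,4,6,7,8}->{4,6,7,8} => REVISION
Constraint 2 (V + Y = U) on D(V)={3,4,5,7} D(Y)={4,6,7,8} D(U)={3,4,5,6,7,8}: V {3,4,5,7}->{3,4}; Y {4,6,7,8}->{4}; U {3,4,5,6,7,8}->{7,8} => REVISION
Constraint 3 (Y < V) on D(Y)={4} D(V)={3,4}: Y {4}->{}; V {3,4}->{} => REVISION
Constraint 4 (Y != U) on D(Y)={} D(U)={7,8}: U {7,8}->{} => REVISION
Total revisions = 4

Answer: 4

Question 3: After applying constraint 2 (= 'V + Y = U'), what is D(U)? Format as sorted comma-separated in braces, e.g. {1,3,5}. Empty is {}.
Constraint 1 (V < Y) on D(V)={3,4,5,7,8} D(Y)={3,4,6,7,8}: V {3,4,5,7,8}->{3,4,5,7}; Y {3,4,6,7,8}->{4,6,7,8}
Constraint 2 (V + Y = U) on D(V)={3,4,5,7} D(Y)={4,6,7,8} D(U)={3,4,5,6,7,8}: V {3,4,5,7}->{3,4}; Y {4,6,7,8}->{4}; U {3,4,5,6,7,8}->{7,8}
So after constraint 2: D(U) = {7,8}

Answer: {7,8}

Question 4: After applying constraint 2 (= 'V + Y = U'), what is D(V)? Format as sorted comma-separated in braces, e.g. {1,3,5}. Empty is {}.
Answer: {3,4}

Derivation:
Constraint 1 (V < Y) on D(V)={3,4,5,7,8} D(Y)={3,4,6,7,8}: V {3,4,5,7,8}->{3,4,5,7}; Y {3,4,6,7,8}->{4,6,7,8}
Constraint 2 (V + Y = U) on D(V)={3,4,5,7} D(Y)={4,6,7,8} D(U)={3,4,5,6,7,8}: V {3,4,5,7}->{3,4}; Y {4,6,7,8}->{4}; U {3,4,5,6,7,8}->{7,8}
So after constraint 2: D(V) = {3,4}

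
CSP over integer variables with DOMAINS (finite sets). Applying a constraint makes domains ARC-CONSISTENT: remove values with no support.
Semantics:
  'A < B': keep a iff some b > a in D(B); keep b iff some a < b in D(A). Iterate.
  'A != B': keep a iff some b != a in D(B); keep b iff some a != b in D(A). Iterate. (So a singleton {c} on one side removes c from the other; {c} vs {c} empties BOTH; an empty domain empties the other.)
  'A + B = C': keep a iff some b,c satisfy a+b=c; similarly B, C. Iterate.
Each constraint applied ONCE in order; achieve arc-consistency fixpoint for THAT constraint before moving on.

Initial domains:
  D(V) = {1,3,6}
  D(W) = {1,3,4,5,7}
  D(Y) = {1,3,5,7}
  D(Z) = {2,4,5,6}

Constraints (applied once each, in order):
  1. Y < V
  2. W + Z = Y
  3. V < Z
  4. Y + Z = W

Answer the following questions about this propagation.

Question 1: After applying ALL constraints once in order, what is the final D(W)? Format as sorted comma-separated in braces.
Answer: {}

Derivation:
Constraint 1 (Y < V) on D(Y)={1,3,5,7} D(V)={1,3,6}: Y {1,3,5,7}->{1,3,5}; V {1,3,6}->{3,6}
Constraint 2 (W + Z = Y) on D(W)={1,3,4,5,7} D(Z)={2,4,5,6} D(Y)={1,3,5}: W {1,3,4,5,7}->{1,3}; Z {2,4,5,6}->{2,4}; Y {1,3,5}->{3,5}
Constraint 3 (V < Z) on D(V)={3,6} D(Z)={2,4}: V {3,6}->{3}; Z {2,4}->{4}
Constraint 4 (Y + Z = W) on D(Y)={3,5} D(Z)={4} D(W)={1,3}: Y {3,5}->{}; Z {4}->{}; W {1,3}->{}
So after all 4 constraints: D(W) = {}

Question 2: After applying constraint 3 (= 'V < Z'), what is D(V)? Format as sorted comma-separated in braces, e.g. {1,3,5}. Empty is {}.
Answer: {3}

Derivation:
Constraint 1 (Y < V) on D(Y)={1,3,5,7} D(V)={1,3,6}: Y {1,3,5,7}->{1,3,5}; V {1,3,6}->{3,6}
Constraint 2 (W + Z = Y) on D(W)={1,3,4,5,7} D(Z)={2,4,5,6} D(Y)={1,3,5}: W {1,3,4,5,7}->{1,3}; Z {2,4,5,6}->{2,4}; Y {1,3,5}->{3,5}
Constraint 3 (V < Z) on D(V)={3,6} D(Z)={2,4}: V {3,6}->{3}; Z {2,4}->{4}
So after constraint 3: D(V) = {3}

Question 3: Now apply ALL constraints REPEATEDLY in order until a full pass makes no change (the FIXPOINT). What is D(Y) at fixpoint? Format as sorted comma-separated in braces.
pass 0 (initial): D(Y)={1,3,5,7}
pass 1: V {1,3,6}->{3}; W {1,3,4,5,7}->{}; Y {1,3,5,7}->{}; Z {2,4,5,6}->{}
pass 2: V {3}->{}
pass 3: no change
Fixpoint after 3 passes: D(Y) = {}

Answer: {}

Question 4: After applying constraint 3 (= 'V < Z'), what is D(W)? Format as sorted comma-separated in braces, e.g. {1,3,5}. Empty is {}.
Answer: {1,3}

Derivation:
Constraint 1 (Y < V) on D(Y)={1,3,5,7} D(V)={1,3,6}: Y {1,3,5,7}->{1,3,5}; V {1,3,6}->{3,6}
Constraint 2 (W + Z = Y) on D(W)={1,3,4,5,7} D(Z)={2,4,5,6} D(Y)={1,3,5}: W {1,3,4,5,7}->{1,3}; Z {2,4,5,6}->{2,4}; Y {1,3,5}->{3,5}
Constraint 3 (V < Z) on D(V)={3,6} D(Z)={2,4}: V {3,6}->{3}; Z {2,4}->{4}
So after constraint 3: D(W) = {1,3}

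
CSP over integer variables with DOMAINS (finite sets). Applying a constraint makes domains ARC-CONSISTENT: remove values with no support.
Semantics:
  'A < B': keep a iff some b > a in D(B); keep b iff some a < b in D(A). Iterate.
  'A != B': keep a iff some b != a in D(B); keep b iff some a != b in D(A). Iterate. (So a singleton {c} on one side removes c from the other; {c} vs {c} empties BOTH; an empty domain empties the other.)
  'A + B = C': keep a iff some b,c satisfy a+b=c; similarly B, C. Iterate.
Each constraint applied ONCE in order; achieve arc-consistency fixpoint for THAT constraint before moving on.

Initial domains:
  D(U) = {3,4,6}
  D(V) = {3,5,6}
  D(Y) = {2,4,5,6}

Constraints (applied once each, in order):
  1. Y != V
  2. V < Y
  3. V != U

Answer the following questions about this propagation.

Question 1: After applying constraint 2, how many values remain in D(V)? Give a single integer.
Constraint 1 (Y != V) on D(Y)={2,4,5,6} D(V)={3,5,6}: no change
Constraint 2 (V < Y) on D(V)={3,5,6} D(Y)={2,4,5,6}: V {3,5,6}->{3,5}; Y {2,4,5,6}->{4,5,6}
So after constraint 2: D(V)={3,5}, size = 2

Answer: 2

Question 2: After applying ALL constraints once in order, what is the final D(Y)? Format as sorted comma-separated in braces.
Constraint 1 (Y != V) on D(Y)={2,4,5,6} D(V)={3,5,6}: no change
Constraint 2 (V < Y) on D(V)={3,5,6} D(Y)={2,4,5,6}: V {3,5,6}->{3,5}; Y {2,4,5,6}->{4,5,6}
Constraint 3 (V != U) on D(V)={3,5} D(U)={3,4,6}: no change
So after all 3 constraints: D(Y) = {4,5,6}

Answer: {4,5,6}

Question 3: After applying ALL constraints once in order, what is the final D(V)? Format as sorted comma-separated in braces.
Constraint 1 (Y != V) on D(Y)={2,4,5,6} D(V)={3,5,6}: no change
Constraint 2 (V < Y) on D(V)={3,5,6} D(Y)={2,4,5,6}: V {3,5,6}->{3,5}; Y {2,4,5,6}->{4,5,6}
Constraint 3 (V != U) on D(V)={3,5} D(U)={3,4,6}: no change
So after all 3 constraints: D(V) = {3,5}

Answer: {3,5}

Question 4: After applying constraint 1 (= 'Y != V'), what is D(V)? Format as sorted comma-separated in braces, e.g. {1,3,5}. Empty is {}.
Answer: {3,5,6}

Derivation:
Constraint 1 (Y != V) on D(Y)={2,4,5,6} D(V)={3,5,6}: no change
So after constraint 1: D(V) = {3,5,6}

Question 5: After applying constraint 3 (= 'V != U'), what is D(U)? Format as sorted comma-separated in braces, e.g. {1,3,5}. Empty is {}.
Constraint 1 (Y != V) on D(Y)={2,4,5,6} D(V)={3,5,6}: no change
Constraint 2 (V < Y) on D(V)={3,5,6} D(Y)={2,4,5,6}: V {3,5,6}->{3,5}; Y {2,4,5,6}->{4,5,6}
Constraint 3 (V != U) on D(V)={3,5} D(U)={3,4,6}: no change
So after constraint 3: D(U) = {3,4,6}

Answer: {3,4,6}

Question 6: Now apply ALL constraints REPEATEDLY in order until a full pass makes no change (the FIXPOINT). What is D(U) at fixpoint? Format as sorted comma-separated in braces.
pass 0 (initial): D(U)={3,4,6}
pass 1: V {3,5,6}->{3,5}; Y {2,4,5,6}->{4,5,6}
pass 2: no change
Fixpoint after 2 passes: D(U) = {3,4,6}

Answer: {3,4,6}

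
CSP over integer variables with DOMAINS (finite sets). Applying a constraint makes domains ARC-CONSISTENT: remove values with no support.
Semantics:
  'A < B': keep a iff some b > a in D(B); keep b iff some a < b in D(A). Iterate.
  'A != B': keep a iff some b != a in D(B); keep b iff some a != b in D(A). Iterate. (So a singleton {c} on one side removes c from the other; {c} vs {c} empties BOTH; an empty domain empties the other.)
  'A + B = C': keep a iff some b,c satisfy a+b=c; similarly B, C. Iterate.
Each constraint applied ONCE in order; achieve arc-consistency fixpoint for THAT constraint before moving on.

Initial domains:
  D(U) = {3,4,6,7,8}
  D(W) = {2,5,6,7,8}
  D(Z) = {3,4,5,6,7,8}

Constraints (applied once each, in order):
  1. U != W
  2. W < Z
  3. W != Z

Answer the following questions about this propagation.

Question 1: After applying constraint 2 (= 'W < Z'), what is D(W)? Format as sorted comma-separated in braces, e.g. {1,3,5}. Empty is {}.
Answer: {2,5,6,7}

Derivation:
Constraint 1 (U != W) on D(U)={3,4,6,7,8} D(W)={2,5,6,7,8}: no change
Constraint 2 (W < Z) on D(W)={2,5,6,7,8} D(Z)={3,4,5,6,7,8}: W {2,5,6,7,8}->{2,5,6,7}
So after constraint 2: D(W) = {2,5,6,7}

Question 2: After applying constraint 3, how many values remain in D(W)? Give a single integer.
Constraint 1 (U != W) on D(U)={3,4,6,7,8} D(W)={2,5,6,7,8}: no change
Constraint 2 (W < Z) on D(W)={2,5,6,7,8} D(Z)={3,4,5,6,7,8}: W {2,5,6,7,8}->{2,5,6,7}
Constraint 3 (W != Z) on D(W)={2,5,6,7} D(Z)={3,4,5,6,7,8}: no change
So after constraint 3: D(W)={2,5,6,7}, size = 4

Answer: 4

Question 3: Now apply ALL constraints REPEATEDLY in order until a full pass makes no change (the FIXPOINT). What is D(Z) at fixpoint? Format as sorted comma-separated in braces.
pass 0 (initial): D(Z)={3,4,5,6,7,8}
pass 1: W {2,5,6,7,8}->{2,5,6,7}
pass 2: no change
Fixpoint after 2 passes: D(Z) = {3,4,5,6,7,8}

Answer: {3,4,5,6,7,8}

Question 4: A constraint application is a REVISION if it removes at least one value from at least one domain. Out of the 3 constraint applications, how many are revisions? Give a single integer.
Constraint 1 (U != W) on D(U)={3,4,6,7,8} D(W)={2,5,6,7,8}: no change => not a revision
Constraint 2 (W < Z) on D(W)={2,5,6,7,8} D(Z)={3,4,5,6,7,8}: W {2,5,6,7,8}->{2,5,6,7} => REVISION
Constraint 3 (W != Z) on D(W)={2,5,6,7} D(Z)={3,4,5,6,7,8}: no change => not a revision
Total revisions = 1

Answer: 1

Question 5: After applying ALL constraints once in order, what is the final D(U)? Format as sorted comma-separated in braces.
Constraint 1 (U != W) on D(U)={3,4,6,7,8} D(W)={2,5,6,7,8}: no change
Constraint 2 (W < Z) on D(W)={2,5,6,7,8} D(Z)={3,4,5,6,7,8}: W {2,5,6,7,8}->{2,5,6,7}
Constraint 3 (W != Z) on D(W)={2,5,6,7} D(Z)={3,4,5,6,7,8}: no change
So after all 3 constraints: D(U) = {3,4,6,7,8}

Answer: {3,4,6,7,8}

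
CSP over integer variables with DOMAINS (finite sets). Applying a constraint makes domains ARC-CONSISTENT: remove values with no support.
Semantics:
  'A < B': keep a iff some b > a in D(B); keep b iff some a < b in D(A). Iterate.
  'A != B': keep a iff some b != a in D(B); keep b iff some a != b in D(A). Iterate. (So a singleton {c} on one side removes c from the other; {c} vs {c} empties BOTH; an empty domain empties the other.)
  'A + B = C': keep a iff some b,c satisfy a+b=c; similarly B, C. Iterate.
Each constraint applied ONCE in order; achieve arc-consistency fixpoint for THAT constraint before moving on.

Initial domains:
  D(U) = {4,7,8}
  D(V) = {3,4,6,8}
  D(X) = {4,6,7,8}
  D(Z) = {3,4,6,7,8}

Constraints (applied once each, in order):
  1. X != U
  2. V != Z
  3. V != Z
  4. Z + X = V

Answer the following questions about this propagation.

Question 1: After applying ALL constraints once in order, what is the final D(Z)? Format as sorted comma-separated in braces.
Constraint 1 (X != U) on D(X)={4,6,7,8} D(U)={4,7,8}: no change
Constraint 2 (V != Z) on D(V)={3,4,6,8} D(Z)={3,4,6,7,8}: no change
Constraint 3 (V != Z) on D(V)={3,4,6,8} D(Z)={3,4,6,7,8}: no change
Constraint 4 (Z + X = V) on D(Z)={3,4,6,7,8} D(X)={4,6,7,8} D(V)={3,4,6,8}: Z {3,4,6,7,8}->{4}; X {4,6,7,8}->{4}; V {3,4,6,8}->{8}
So after all 4 constraints: D(Z) = {4}

Answer: {4}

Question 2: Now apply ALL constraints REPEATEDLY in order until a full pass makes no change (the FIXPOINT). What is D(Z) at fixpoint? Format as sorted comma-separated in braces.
pass 0 (initial): D(Z)={3,4,6,7,8}
pass 1: V {3,4,6,8}->{8}; X {4,6,7,8}->{4}; Z {3,4,6,7,8}->{4}
pass 2: U {4,7,8}->{7,8}
pass 3: no change
Fixpoint after 3 passes: D(Z) = {4}

Answer: {4}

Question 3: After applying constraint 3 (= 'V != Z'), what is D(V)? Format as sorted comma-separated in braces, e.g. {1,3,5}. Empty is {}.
Constraint 1 (X != U) on D(X)={4,6,7,8} D(U)={4,7,8}: no change
Constraint 2 (V != Z) on D(V)={3,4,6,8} D(Z)={3,4,6,7,8}: no change
Constraint 3 (V != Z) on D(V)={3,4,6,8} D(Z)={3,4,6,7,8}: no change
So after constraint 3: D(V) = {3,4,6,8}

Answer: {3,4,6,8}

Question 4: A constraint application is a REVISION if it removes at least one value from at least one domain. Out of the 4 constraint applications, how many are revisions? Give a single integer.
Answer: 1

Derivation:
Constraint 1 (X != U) on D(X)={4,6,7,8} D(U)={4,7,8}: no change => not a revision
Constraint 2 (V != Z) on D(V)={3,4,6,8} D(Z)={3,4,6,7,8}: no change => not a revision
Constraint 3 (V != Z) on D(V)={3,4,6,8} D(Z)={3,4,6,7,8}: no change => not a revision
Constraint 4 (Z + X = V) on D(Z)={3,4,6,7,8} D(X)={4,6,7,8} D(V)={3,4,6,8}: Z {3,4,6,7,8}->{4}; X {4,6,7,8}->{4}; V {3,4,6,8}->{8} => REVISION
Total revisions = 1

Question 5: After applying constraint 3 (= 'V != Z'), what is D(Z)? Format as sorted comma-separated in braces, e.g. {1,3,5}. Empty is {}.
Constraint 1 (X != U) on D(X)={4,6,7,8} D(U)={4,7,8}: no change
Constraint 2 (V != Z) on D(V)={3,4,6,8} D(Z)={3,4,6,7,8}: no change
Constraint 3 (V != Z) on D(V)={3,4,6,8} D(Z)={3,4,6,7,8}: no change
So after constraint 3: D(Z) = {3,4,6,7,8}

Answer: {3,4,6,7,8}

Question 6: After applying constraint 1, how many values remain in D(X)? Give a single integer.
Constraint 1 (X != U) on D(X)={4,6,7,8} D(U)={4,7,8}: no change
So after constraint 1: D(X)={4,6,7,8}, size = 4

Answer: 4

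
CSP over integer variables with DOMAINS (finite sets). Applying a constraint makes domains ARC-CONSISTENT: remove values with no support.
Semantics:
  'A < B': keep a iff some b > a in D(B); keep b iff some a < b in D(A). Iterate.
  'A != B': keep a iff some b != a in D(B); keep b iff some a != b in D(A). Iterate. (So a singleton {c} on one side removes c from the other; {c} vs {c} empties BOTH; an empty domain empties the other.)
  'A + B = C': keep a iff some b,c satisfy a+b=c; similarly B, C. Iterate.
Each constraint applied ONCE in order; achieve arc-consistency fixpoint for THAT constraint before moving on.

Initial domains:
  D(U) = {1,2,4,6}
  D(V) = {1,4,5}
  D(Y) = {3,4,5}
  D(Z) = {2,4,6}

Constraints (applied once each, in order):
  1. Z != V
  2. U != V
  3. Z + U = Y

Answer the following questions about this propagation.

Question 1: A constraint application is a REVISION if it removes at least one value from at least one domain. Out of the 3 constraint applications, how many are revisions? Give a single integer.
Constraint 1 (Z != V) on D(Z)={2,4,6} D(V)={1,4,5}: no change => not a revision
Constraint 2 (U != V) on D(U)={1,2,4,6} D(V)={1,4,5}: no change => not a revision
Constraint 3 (Z + U = Y) on D(Z)={2,4,6} D(U)={1,2,4,6} D(Y)={3,4,5}: Z {2,4,6}->{2,4}; U {1,2,4,6}->{1,2} => REVISION
Total revisions = 1

Answer: 1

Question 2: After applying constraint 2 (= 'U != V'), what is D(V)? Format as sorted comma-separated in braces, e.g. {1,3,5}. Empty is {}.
Answer: {1,4,5}

Derivation:
Constraint 1 (Z != V) on D(Z)={2,4,6} D(V)={1,4,5}: no change
Constraint 2 (U != V) on D(U)={1,2,4,6} D(V)={1,4,5}: no change
So after constraint 2: D(V) = {1,4,5}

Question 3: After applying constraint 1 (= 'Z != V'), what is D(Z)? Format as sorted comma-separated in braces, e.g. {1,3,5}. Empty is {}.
Constraint 1 (Z != V) on D(Z)={2,4,6} D(V)={1,4,5}: no change
So after constraint 1: D(Z) = {2,4,6}

Answer: {2,4,6}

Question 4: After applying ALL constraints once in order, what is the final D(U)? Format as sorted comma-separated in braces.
Answer: {1,2}

Derivation:
Constraint 1 (Z != V) on D(Z)={2,4,6} D(V)={1,4,5}: no change
Constraint 2 (U != V) on D(U)={1,2,4,6} D(V)={1,4,5}: no change
Constraint 3 (Z + U = Y) on D(Z)={2,4,6} D(U)={1,2,4,6} D(Y)={3,4,5}: Z {2,4,6}->{2,4}; U {1,2,4,6}->{1,2}
So after all 3 constraints: D(U) = {1,2}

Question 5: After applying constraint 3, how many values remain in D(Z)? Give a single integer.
Constraint 1 (Z != V) on D(Z)={2,4,6} D(V)={1,4,5}: no change
Constraint 2 (U != V) on D(U)={1,2,4,6} D(V)={1,4,5}: no change
Constraint 3 (Z + U = Y) on D(Z)={2,4,6} D(U)={1,2,4,6} D(Y)={3,4,5}: Z {2,4,6}->{2,4}; U {1,2,4,6}->{1,2}
So after constraint 3: D(Z)={2,4}, size = 2

Answer: 2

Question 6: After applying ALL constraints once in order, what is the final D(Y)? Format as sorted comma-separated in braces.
Constraint 1 (Z != V) on D(Z)={2,4,6} D(V)={1,4,5}: no change
Constraint 2 (U != V) on D(U)={1,2,4,6} D(V)={1,4,5}: no change
Constraint 3 (Z + U = Y) on D(Z)={2,4,6} D(U)={1,2,4,6} D(Y)={3,4,5}: Z {2,4,6}->{2,4}; U {1,2,4,6}->{1,2}
So after all 3 constraints: D(Y) = {3,4,5}

Answer: {3,4,5}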